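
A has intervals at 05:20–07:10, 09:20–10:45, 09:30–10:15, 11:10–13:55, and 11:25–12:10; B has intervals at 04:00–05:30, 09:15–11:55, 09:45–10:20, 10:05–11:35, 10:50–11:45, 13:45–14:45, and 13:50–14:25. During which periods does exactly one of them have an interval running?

04:00–05:20, 05:30–07:10, 09:15–09:20, 10:45–11:10, 11:55–13:45, 13:55–14:45

A, merged: 05:20–07:10, 09:20–10:45, 11:10–13:55.
B, merged: 04:00–05:30, 09:15–11:55, 13:45–14:45.
Only in the first: 05:30–07:10, 11:55–13:45.
Only in the second: 04:00–05:20, 09:15–09:20, 10:45–11:10, 13:55–14:45.
Together these are the periods covered by exactly one.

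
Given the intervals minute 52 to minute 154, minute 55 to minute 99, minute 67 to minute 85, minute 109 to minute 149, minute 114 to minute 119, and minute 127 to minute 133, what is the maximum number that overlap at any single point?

3

At minute 67, 3 of the intervals are simultaneously active.
No point has more.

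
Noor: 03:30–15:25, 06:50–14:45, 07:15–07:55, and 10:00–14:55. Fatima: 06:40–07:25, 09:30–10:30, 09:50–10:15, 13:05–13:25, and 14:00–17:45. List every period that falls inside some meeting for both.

Merge the first list: 03:30–15:25.
Merge the second list: 06:40–07:25, 09:30–10:30, 13:05–13:25, 14:00–17:45.
03:30–15:25 meets the second set on 06:40–07:25, 09:30–10:30, 13:05–13:25, 14:00–15:25.

06:40–07:25, 09:30–10:30, 13:05–13:25, 14:00–15:25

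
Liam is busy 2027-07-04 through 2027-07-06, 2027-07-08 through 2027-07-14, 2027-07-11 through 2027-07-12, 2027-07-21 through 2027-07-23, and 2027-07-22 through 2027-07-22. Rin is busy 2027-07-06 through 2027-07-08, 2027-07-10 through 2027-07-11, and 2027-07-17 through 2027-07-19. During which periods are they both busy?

2027-07-06 through 2027-07-06, 2027-07-08 through 2027-07-08, 2027-07-10 through 2027-07-11

A, merged: 2027-07-04 through 2027-07-06, 2027-07-08 through 2027-07-14, 2027-07-21 through 2027-07-23.
2027-07-04 through 2027-07-06 ∩ B → 2027-07-06 through 2027-07-06.
2027-07-08 through 2027-07-14 ∩ B → 2027-07-08 through 2027-07-08, 2027-07-10 through 2027-07-11.
2027-07-21 through 2027-07-23 meets no B interval.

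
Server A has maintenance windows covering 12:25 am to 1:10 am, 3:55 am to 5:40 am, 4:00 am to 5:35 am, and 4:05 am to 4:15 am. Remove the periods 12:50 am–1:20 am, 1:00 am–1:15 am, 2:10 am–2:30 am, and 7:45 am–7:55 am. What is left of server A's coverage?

First set merges to 12:25 am-1:10 am, 3:55 am-5:40 am.
Second set merges to 12:50 am-1:20 am, 2:10 am-2:30 am, 7:45 am-7:55 am.
12:25 am-1:10 am with B removed leaves 12:25 am-12:50 am.
3:55 am-5:40 am is untouched.

12:25 am-12:50 am, 3:55 am-5:40 am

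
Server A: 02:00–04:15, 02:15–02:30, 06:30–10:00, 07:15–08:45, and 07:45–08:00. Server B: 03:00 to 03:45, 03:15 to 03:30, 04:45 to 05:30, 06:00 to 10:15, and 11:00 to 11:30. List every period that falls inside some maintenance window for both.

03:00–03:45, 06:30–10:00

First set merges to 02:00–04:15, 06:30–10:00.
Second set merges to 03:00–03:45, 04:45–05:30, 06:00–10:15, 11:00–11:30.
02:00–04:15 overlaps B on 03:00–03:45.
06:30–10:00 overlaps B on 06:30–10:00.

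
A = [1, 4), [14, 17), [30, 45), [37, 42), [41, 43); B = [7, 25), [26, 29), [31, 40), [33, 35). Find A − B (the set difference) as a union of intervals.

First set merges to [1, 4), [14, 17), [30, 45).
Second set merges to [7, 25), [26, 29), [31, 40).
[1, 4): no B overlap → unchanged.
[14, 17): fully covered by B → removed.
[30, 45) minus B → [30, 31), [40, 45).

[1, 4) ∪ [30, 31) ∪ [40, 45)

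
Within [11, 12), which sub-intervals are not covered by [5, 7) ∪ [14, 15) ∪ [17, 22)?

Covered (merged): [5, 7), [14, 15), [17, 22).
Complement within [11, 12): [11, 12).

[11, 12)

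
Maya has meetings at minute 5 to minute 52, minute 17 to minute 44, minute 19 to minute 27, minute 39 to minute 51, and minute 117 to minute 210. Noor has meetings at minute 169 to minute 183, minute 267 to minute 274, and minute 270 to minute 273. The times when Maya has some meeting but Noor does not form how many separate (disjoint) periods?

3

Merge the first list: minute 5 to minute 52, minute 117 to minute 210.
Merge the second list: minute 169 to minute 183, minute 267 to minute 274.
A \ B = minute 5 to minute 52, minute 117 to minute 169, minute 183 to minute 210.
That is 3 disjoint pieces.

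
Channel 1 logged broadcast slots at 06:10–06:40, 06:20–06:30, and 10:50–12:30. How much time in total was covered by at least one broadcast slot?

2 h 10 min

Merged: 06:10-06:40, 10:50-12:30.
Lengths: 30 min + 1 h 40 min = 2 h 10 min.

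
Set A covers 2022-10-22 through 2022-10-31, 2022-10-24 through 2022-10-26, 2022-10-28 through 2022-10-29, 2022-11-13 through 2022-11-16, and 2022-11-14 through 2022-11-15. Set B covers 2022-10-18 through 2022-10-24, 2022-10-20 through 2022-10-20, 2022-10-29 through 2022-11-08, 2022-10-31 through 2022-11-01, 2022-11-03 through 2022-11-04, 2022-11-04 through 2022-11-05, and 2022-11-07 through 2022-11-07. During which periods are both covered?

2022-10-22 through 2022-10-24, 2022-10-29 through 2022-10-31

A, merged: 2022-10-22 through 2022-10-31, 2022-11-13 through 2022-11-16.
B, merged: 2022-10-18 through 2022-10-24, 2022-10-29 through 2022-11-08.
2022-10-22 through 2022-10-31 meets the second set on 2022-10-22 through 2022-10-24, 2022-10-29 through 2022-10-31.
2022-11-13 through 2022-11-16: no overlap with the second set.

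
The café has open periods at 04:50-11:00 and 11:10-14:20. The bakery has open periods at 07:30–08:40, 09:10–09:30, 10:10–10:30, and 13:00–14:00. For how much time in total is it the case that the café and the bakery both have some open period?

2 h 50 min

A ∩ B = 07:30–08:40, 09:10–09:30, 10:10–10:30, 13:00–14:00.
Total: 1 h 10 min + 20 min + 20 min + 1 h = 2 h 50 min.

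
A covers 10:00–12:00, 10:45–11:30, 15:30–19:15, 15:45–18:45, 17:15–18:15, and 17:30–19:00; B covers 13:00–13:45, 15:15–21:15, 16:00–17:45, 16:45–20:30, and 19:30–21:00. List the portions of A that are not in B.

First set merges to 10:00–12:00, 15:30–19:15.
Second set merges to 13:00–13:45, 15:15–21:15.
10:00–12:00: nothing removed.
15:30–19:15: entirely removed.

10:00–12:00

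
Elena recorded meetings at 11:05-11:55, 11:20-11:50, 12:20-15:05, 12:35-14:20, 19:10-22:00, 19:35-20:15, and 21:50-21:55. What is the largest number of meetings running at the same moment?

Sweep endpoints in order; track running count of active intervals.
Peak of 2 reached at 11:20.

2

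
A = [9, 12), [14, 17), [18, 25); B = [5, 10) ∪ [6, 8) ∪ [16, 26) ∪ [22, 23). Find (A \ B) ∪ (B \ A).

[5, 9) ∪ [10, 12) ∪ [14, 16) ∪ [17, 18) ∪ [25, 26)

B, merged: [5, 10), [16, 26).
A but not B: [10, 12), [14, 16).
B but not A: [5, 9), [17, 18), [25, 26).
Combining gives A △ B.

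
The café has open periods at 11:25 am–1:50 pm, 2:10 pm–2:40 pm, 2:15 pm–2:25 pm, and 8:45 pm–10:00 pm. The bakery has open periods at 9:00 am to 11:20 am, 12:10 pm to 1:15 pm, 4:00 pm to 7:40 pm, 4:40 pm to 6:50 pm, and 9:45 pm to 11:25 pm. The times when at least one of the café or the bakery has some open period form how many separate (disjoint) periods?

5

Merge the first list: 11:25 am–1:50 pm, 2:10 pm–2:40 pm, 8:45 pm–10:00 pm.
Merge the second list: 9:00 am–11:20 am, 12:10 pm–1:15 pm, 4:00 pm–7:40 pm, 9:45 pm–11:25 pm.
A ∪ B = 9:00 am–11:20 am, 11:25 am–1:50 pm, 2:10 pm–2:40 pm, 4:00 pm–7:40 pm, 8:45 pm–11:25 pm.
That is 5 disjoint pieces.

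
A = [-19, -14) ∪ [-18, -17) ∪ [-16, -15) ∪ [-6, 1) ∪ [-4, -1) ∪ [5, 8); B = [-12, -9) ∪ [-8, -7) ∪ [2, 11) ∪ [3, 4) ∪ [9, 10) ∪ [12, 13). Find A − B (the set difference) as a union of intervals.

[-19, -14) ∪ [-6, 1)

Merge the first list: [-19, -14), [-6, 1), [5, 8).
Merge the second list: [-12, -9), [-8, -7), [2, 11), [12, 13).
[-19, -14) is untouched.
[-6, 1) is untouched.
[5, 8) lies entirely inside B → drops out.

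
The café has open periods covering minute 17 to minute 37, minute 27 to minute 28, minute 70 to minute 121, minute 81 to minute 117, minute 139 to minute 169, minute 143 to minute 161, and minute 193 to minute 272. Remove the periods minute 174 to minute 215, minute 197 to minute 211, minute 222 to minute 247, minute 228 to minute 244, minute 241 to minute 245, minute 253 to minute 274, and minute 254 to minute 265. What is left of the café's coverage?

minute 17 to minute 37, minute 70 to minute 121, minute 139 to minute 169, minute 215 to minute 222, minute 247 to minute 253

First set merges to minute 17 to minute 37, minute 70 to minute 121, minute 139 to minute 169, minute 193 to minute 272.
Second set merges to minute 174 to minute 215, minute 222 to minute 247, minute 253 to minute 274.
minute 17 to minute 37: nothing removed.
minute 70 to minute 121: nothing removed.
minute 139 to minute 169: nothing removed.
minute 193 to minute 272 \ B = minute 215 to minute 222, minute 247 to minute 253.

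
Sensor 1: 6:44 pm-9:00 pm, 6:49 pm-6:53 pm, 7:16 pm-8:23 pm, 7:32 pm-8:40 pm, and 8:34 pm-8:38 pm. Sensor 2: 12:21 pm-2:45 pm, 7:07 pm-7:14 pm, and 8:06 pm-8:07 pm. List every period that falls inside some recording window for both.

Merge the first list: 6:44 pm–9:00 pm.
6:44 pm–9:00 pm overlaps B on 7:07 pm–7:14 pm, 8:06 pm–8:07 pm.

7:07 pm–7:14 pm, 8:06 pm–8:07 pm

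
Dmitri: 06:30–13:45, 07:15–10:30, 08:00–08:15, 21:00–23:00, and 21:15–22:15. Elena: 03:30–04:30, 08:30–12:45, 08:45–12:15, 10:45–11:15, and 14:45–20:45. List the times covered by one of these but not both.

03:30-04:30, 06:30-08:30, 12:45-13:45, 14:45-20:45, 21:00-23:00

Merge the first list: 06:30-13:45, 21:00-23:00.
Merge the second list: 03:30-04:30, 08:30-12:45, 14:45-20:45.
Only in the first: 06:30-08:30, 12:45-13:45, 21:00-23:00.
Only in the second: 03:30-04:30, 14:45-20:45.
Together these are the periods covered by exactly one.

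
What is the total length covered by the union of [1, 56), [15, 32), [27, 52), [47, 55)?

Merged: [1, 56).
Length: 55.

55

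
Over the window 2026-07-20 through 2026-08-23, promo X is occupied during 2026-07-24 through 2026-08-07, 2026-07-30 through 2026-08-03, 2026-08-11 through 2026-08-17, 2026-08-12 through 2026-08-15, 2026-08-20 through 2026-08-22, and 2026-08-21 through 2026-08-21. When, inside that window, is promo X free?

Covered (merged): 2026-07-24 through 2026-08-07, 2026-08-11 through 2026-08-17, 2026-08-20 through 2026-08-22.
Gaps within 2026-07-20 through 2026-08-23: 2026-07-20 through 2026-07-23, 2026-08-08 through 2026-08-10, 2026-08-18 through 2026-08-19, 2026-08-23 through 2026-08-23.

2026-07-20 through 2026-07-23, 2026-08-08 through 2026-08-10, 2026-08-18 through 2026-08-19, 2026-08-23 through 2026-08-23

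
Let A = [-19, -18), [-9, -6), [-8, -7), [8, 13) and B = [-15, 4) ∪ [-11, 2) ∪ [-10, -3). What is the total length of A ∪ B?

A, merged: [-19, -18), [-9, -6), [8, 13).
B, merged: [-15, 4).
A ∪ B = [-19, -18), [-15, 4), [8, 13).
Total: 1 + 19 + 5 = 25.

25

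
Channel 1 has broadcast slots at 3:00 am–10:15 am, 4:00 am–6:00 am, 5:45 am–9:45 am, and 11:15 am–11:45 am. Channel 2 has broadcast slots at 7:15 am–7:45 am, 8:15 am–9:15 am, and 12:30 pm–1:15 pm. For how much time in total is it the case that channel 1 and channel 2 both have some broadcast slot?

1 h 30 min

A, merged: 3:00 am–10:15 am, 11:15 am–11:45 am.
A ∩ B = 7:15 am–7:45 am, 8:15 am–9:15 am.
Total: 30 min + 1 h = 1 h 30 min.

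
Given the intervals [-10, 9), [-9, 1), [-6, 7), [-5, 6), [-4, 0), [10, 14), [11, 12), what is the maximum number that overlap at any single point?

At -4, 5 of the intervals are simultaneously active.
No point has more.

5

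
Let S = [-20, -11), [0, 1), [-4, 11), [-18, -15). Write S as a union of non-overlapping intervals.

[-20, -11) ∪ [-4, 11)

Sort by start: [-20, -11), [-18, -15), [-4, 11), [0, 1).
[-18, -15) overlaps/touches [-20, -11) → extend to [-20, -11).
[-4, 11) is disjoint → start new block.
[0, 1) overlaps/touches [-4, 11) → extend to [-4, 11).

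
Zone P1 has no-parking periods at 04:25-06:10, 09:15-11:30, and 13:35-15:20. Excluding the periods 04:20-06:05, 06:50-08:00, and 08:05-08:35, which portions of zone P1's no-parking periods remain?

06:05-06:10, 09:15-11:30, 13:35-15:20

04:25-06:10 \ B = 06:05-06:10.
09:15-11:30: nothing removed.
13:35-15:20: nothing removed.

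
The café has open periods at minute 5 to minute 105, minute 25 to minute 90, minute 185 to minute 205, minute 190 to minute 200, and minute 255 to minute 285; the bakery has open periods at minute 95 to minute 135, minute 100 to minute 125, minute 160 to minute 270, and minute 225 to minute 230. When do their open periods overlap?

A, merged: minute 5 to minute 105, minute 185 to minute 205, minute 255 to minute 285.
B, merged: minute 95 to minute 135, minute 160 to minute 270.
minute 5 to minute 105 overlaps B on minute 95 to minute 105.
minute 185 to minute 205 overlaps B on minute 185 to minute 205.
minute 255 to minute 285 overlaps B on minute 255 to minute 270.

minute 95 to minute 105, minute 185 to minute 205, minute 255 to minute 270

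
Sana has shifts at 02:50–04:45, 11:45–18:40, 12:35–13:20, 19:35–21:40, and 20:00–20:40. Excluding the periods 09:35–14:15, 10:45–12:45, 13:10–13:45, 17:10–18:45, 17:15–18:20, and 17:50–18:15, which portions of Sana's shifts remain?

02:50-04:45, 14:15-17:10, 19:35-21:40

Merge the first list: 02:50-04:45, 11:45-18:40, 19:35-21:40.
Merge the second list: 09:35-14:15, 17:10-18:45.
02:50-04:45: nothing removed.
11:45-18:40 \ B = 14:15-17:10.
19:35-21:40: nothing removed.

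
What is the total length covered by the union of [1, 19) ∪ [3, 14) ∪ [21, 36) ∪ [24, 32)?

Merged: [1, 19), [21, 36).
Lengths: 18 + 15 = 33.

33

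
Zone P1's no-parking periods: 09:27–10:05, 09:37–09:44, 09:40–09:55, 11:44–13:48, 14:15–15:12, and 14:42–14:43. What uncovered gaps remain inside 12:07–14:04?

Covered (merged): 09:27–10:05, 11:44–13:48, 14:15–15:12.
Complement within 12:07–14:04: 13:48–14:04.

13:48–14:04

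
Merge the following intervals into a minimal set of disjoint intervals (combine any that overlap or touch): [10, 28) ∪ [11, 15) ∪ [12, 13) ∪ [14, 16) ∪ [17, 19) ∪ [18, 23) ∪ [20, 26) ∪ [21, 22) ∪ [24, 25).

[11, 15) overlaps/touches [10, 28) → extend to [10, 28).
[12, 13) overlaps/touches [10, 28) → extend to [10, 28).
[14, 16) overlaps/touches [10, 28) → extend to [10, 28).
[17, 19) overlaps/touches [10, 28) → extend to [10, 28).
[18, 23) overlaps/touches [10, 28) → extend to [10, 28).
[20, 26) overlaps/touches [10, 28) → extend to [10, 28).
[21, 22) overlaps/touches [10, 28) → extend to [10, 28).
[24, 25) overlaps/touches [10, 28) → extend to [10, 28).

[10, 28)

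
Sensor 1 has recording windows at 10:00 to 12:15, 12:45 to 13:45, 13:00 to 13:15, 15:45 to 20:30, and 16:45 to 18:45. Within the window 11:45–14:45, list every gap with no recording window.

Covered (merged): 10:00–12:15, 12:45–13:45, 15:45–20:30.
Complement within 11:45–14:45: 12:15–12:45, 13:45–14:45.

12:15–12:45, 13:45–14:45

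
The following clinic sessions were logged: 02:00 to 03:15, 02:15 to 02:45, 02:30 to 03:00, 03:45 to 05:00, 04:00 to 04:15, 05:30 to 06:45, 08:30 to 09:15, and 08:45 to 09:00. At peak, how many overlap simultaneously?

3

At 02:30, 3 of the intervals are simultaneously active.
No point has more.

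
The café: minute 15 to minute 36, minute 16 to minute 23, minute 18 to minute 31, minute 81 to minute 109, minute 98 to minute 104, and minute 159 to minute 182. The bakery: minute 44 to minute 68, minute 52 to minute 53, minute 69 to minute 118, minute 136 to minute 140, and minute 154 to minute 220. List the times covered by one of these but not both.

Merge the first list: minute 15 to minute 36, minute 81 to minute 109, minute 159 to minute 182.
Merge the second list: minute 44 to minute 68, minute 69 to minute 118, minute 136 to minute 140, minute 154 to minute 220.
A but not B: minute 15 to minute 36.
B but not A: minute 44 to minute 68, minute 69 to minute 81, minute 109 to minute 118, minute 136 to minute 140, minute 154 to minute 159, minute 182 to minute 220.
Combining gives A △ B.

minute 15 to minute 36, minute 44 to minute 68, minute 69 to minute 81, minute 109 to minute 118, minute 136 to minute 140, minute 154 to minute 159, minute 182 to minute 220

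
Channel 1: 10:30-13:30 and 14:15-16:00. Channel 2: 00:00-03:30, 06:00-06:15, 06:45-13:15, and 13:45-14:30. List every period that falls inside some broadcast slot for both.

10:30–13:30 overlaps B on 10:30–13:15.
14:15–16:00 overlaps B on 14:15–14:30.

10:30–13:15, 14:15–14:30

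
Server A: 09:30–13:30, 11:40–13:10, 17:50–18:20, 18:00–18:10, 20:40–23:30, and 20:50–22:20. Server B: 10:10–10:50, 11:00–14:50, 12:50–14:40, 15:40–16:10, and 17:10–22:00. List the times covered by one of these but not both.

First set merges to 09:30–13:30, 17:50–18:20, 20:40–23:30.
Second set merges to 10:10–10:50, 11:00–14:50, 15:40–16:10, 17:10–22:00.
Only in the first: 09:30–10:10, 10:50–11:00, 22:00–23:30.
Only in the second: 13:30–14:50, 15:40–16:10, 17:10–17:50, 18:20–20:40.
Together these are the periods covered by exactly one.

09:30–10:10, 10:50–11:00, 13:30–14:50, 15:40–16:10, 17:10–17:50, 18:20–20:40, 22:00–23:30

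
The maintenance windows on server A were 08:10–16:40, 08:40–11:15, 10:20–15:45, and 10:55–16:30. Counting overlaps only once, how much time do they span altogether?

8 h 30 min

Merged: 08:10-16:40.
Length: 8 h 30 min.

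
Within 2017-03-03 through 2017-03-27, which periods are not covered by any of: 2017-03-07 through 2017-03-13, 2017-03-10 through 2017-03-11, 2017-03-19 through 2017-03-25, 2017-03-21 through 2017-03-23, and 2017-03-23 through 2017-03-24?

After merging, the occupied span is 2017-03-07 through 2017-03-13, 2017-03-19 through 2017-03-25.
Complement within 2017-03-03 through 2017-03-27: 2017-03-03 through 2017-03-06, 2017-03-14 through 2017-03-18, 2017-03-26 through 2017-03-27.

2017-03-03 through 2017-03-06, 2017-03-14 through 2017-03-18, 2017-03-26 through 2017-03-27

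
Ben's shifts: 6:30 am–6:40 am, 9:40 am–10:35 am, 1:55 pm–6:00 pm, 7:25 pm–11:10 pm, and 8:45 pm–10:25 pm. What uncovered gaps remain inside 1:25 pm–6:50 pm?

1:25 pm–1:55 pm, 6:00 pm–6:50 pm

Covered (merged): 6:30 am–6:40 am, 9:40 am–10:35 am, 1:55 pm–6:00 pm, 7:25 pm–11:10 pm.
Complement within 1:25 pm–6:50 pm: 1:25 pm–1:55 pm, 6:00 pm–6:50 pm.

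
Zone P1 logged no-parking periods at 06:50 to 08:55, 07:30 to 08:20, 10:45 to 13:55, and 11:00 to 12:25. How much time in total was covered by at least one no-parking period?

5 h 15 min

Merged: 06:50–08:55, 10:45–13:55.
Lengths: 2 h 5 min + 3 h 10 min = 5 h 15 min.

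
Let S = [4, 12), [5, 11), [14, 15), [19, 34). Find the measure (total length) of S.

Merged: [4, 12), [14, 15), [19, 34).
Lengths: 8 + 1 + 15 = 24.

24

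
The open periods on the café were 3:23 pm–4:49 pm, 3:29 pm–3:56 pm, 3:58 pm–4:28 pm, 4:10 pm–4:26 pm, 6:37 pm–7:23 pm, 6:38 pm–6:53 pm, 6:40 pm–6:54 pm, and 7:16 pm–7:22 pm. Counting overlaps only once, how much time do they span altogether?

2 h 12 min

Merged: 3:23 pm–4:49 pm, 6:37 pm–7:23 pm.
Lengths: 1 h 26 min + 46 min = 2 h 12 min.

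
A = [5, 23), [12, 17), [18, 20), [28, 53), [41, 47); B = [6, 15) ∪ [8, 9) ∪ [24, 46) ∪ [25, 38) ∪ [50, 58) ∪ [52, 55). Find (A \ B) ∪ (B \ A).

Merge the first list: [5, 23), [28, 53).
Merge the second list: [6, 15), [24, 46), [50, 58).
A \ B = [5, 6), [15, 23), [46, 50).
B \ A = [24, 28), [53, 58).
Union of the two gives the symmetric difference.

[5, 6) ∪ [15, 23) ∪ [24, 28) ∪ [46, 50) ∪ [53, 58)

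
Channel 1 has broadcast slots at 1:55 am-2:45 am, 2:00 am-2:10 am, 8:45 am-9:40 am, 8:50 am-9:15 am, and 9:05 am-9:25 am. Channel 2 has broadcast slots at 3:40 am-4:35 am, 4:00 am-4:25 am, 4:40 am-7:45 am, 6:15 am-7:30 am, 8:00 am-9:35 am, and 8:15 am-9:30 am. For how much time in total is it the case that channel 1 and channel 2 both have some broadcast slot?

A, merged: 1:55 am–2:45 am, 8:45 am–9:40 am.
B, merged: 3:40 am–4:35 am, 4:40 am–7:45 am, 8:00 am–9:35 am.
A ∩ B = 8:45 am–9:35 am.
Total: 50 min.

50 min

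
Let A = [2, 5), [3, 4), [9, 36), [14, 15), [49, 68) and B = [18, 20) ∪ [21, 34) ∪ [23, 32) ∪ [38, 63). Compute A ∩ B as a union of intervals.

[18, 20) ∪ [21, 34) ∪ [49, 63)

First set merges to [2, 5), [9, 36), [49, 68).
Second set merges to [18, 20), [21, 34), [38, 63).
[2, 5) meets no B interval.
[9, 36) ∩ B → [18, 20), [21, 34).
[49, 68) ∩ B → [49, 63).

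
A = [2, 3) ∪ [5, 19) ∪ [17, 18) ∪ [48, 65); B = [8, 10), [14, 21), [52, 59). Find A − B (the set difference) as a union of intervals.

[2, 3) ∪ [5, 8) ∪ [10, 14) ∪ [48, 52) ∪ [59, 65)

Merge the first list: [2, 3), [5, 19), [48, 65).
[2, 3): no B overlap → unchanged.
[5, 19) minus B → [5, 8), [10, 14).
[48, 65) minus B → [48, 52), [59, 65).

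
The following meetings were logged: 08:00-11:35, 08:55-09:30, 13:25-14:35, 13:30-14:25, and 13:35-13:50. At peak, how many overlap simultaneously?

3

At 13:35, 3 of the intervals are simultaneously active.
No point has more.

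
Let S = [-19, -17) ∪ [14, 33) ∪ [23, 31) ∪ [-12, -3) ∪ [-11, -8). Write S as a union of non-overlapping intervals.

Sort by start: [-19, -17), [-12, -3), [-11, -8), [14, 33), [23, 31).
[-12, -3) is disjoint → start new block.
[-11, -8) overlaps/touches [-12, -3) → extend to [-12, -3).
[14, 33) is disjoint → start new block.
[23, 31) overlaps/touches [14, 33) → extend to [14, 33).

[-19, -17) ∪ [-12, -3) ∪ [14, 33)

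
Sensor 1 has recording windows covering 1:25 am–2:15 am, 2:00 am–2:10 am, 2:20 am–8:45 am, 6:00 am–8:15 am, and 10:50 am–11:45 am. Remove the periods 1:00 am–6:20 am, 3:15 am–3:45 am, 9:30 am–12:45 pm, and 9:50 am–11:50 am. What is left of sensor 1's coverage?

6:20 am–8:45 am

First set merges to 1:25 am–2:15 am, 2:20 am–8:45 am, 10:50 am–11:45 am.
Second set merges to 1:00 am–6:20 am, 9:30 am–12:45 pm.
1:25 am–2:15 am: entirely removed.
2:20 am–8:45 am \ B = 6:20 am–8:45 am.
10:50 am–11:45 am: entirely removed.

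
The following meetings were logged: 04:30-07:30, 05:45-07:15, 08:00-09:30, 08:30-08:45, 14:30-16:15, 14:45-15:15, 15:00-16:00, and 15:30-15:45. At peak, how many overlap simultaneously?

3

Walk the sorted start/end points keeping a running depth.
The depth first hits 3 at 15:00.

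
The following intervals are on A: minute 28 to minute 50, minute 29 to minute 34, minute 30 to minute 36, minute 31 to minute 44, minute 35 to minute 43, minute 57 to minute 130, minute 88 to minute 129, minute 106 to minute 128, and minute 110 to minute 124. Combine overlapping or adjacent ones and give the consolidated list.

minute 29 to minute 34 overlaps/touches minute 28 to minute 50 → extend to minute 28 to minute 50.
minute 30 to minute 36 overlaps/touches minute 28 to minute 50 → extend to minute 28 to minute 50.
minute 31 to minute 44 overlaps/touches minute 28 to minute 50 → extend to minute 28 to minute 50.
minute 35 to minute 43 overlaps/touches minute 28 to minute 50 → extend to minute 28 to minute 50.
minute 57 to minute 130 is disjoint → start new block.
minute 88 to minute 129 overlaps/touches minute 57 to minute 130 → extend to minute 57 to minute 130.
minute 106 to minute 128 overlaps/touches minute 57 to minute 130 → extend to minute 57 to minute 130.
minute 110 to minute 124 overlaps/touches minute 57 to minute 130 → extend to minute 57 to minute 130.

minute 28 to minute 50, minute 57 to minute 130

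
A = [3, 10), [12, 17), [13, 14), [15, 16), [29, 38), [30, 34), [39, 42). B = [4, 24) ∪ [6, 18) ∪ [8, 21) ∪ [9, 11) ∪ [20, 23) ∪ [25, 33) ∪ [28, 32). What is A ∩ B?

First set merges to [3, 10), [12, 17), [29, 38), [39, 42).
Second set merges to [4, 24), [25, 33).
[3, 10) meets the second set on [4, 10).
[12, 17) meets the second set on [12, 17).
[29, 38) meets the second set on [29, 33).
[39, 42): no overlap with the second set.

[4, 10) ∪ [12, 17) ∪ [29, 33)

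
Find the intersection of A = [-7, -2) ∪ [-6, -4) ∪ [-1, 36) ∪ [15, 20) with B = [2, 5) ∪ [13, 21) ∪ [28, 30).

A, merged: [-7, -2), [-1, 36).
[-7, -2) meets no B interval.
[-1, 36) ∩ B → [2, 5), [13, 21), [28, 30).

[2, 5) ∪ [13, 21) ∪ [28, 30)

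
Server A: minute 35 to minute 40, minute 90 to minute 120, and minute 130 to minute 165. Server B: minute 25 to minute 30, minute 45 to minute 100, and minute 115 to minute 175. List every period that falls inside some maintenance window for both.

minute 90 to minute 100, minute 115 to minute 120, minute 130 to minute 165

minute 35 to minute 40 meets no B interval.
minute 90 to minute 120 ∩ B → minute 90 to minute 100, minute 115 to minute 120.
minute 130 to minute 165 ∩ B → minute 130 to minute 165.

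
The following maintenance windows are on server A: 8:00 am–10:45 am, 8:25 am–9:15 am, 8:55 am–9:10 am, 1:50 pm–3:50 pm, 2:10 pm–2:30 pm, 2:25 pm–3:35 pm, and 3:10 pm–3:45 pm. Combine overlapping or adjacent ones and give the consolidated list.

8:00 am–10:45 am, 1:50 pm–3:50 pm

8:25 am–9:15 am overlaps/touches 8:00 am–10:45 am → extend to 8:00 am–10:45 am.
8:55 am–9:10 am overlaps/touches 8:00 am–10:45 am → extend to 8:00 am–10:45 am.
1:50 pm–3:50 pm is disjoint → start new block.
2:10 pm–2:30 pm overlaps/touches 1:50 pm–3:50 pm → extend to 1:50 pm–3:50 pm.
2:25 pm–3:35 pm overlaps/touches 1:50 pm–3:50 pm → extend to 1:50 pm–3:50 pm.
3:10 pm–3:45 pm overlaps/touches 1:50 pm–3:50 pm → extend to 1:50 pm–3:50 pm.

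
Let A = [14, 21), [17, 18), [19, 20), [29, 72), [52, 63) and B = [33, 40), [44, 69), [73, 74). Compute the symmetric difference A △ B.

First set merges to [14, 21), [29, 72).
A \ B = [14, 21), [29, 33), [40, 44), [69, 72).
B \ A = [73, 74).
Union of the two gives the symmetric difference.

[14, 21) ∪ [29, 33) ∪ [40, 44) ∪ [69, 72) ∪ [73, 74)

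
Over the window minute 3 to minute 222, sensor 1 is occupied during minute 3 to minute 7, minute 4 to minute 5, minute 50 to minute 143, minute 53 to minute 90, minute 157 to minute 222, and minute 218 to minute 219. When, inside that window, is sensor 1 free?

After merging, the occupied span is minute 3 to minute 7, minute 50 to minute 143, minute 157 to minute 222.
Complement within minute 3 to minute 222: minute 7 to minute 50, minute 143 to minute 157.

minute 7 to minute 50, minute 143 to minute 157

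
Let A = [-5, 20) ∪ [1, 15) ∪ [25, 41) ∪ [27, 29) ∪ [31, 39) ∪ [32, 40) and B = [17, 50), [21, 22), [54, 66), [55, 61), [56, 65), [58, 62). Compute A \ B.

First set merges to [-5, 20), [25, 41).
Second set merges to [17, 50), [54, 66).
[-5, 20) \ B = [-5, 17).
[25, 41): entirely removed.

[-5, 17)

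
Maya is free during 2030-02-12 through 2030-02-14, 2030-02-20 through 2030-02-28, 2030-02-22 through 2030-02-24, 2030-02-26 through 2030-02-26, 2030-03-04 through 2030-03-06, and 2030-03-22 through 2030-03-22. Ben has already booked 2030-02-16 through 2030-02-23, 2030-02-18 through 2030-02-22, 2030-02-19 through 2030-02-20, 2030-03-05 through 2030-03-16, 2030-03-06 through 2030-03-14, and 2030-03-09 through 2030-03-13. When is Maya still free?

A, merged: 2030-02-12 through 2030-02-14, 2030-02-20 through 2030-02-28, 2030-03-04 through 2030-03-06, 2030-03-22 through 2030-03-22.
B, merged: 2030-02-16 through 2030-02-23, 2030-03-05 through 2030-03-16.
2030-02-12 through 2030-02-14 is untouched.
2030-02-20 through 2030-02-28 with B removed leaves 2030-02-24 through 2030-02-28.
2030-03-04 through 2030-03-06 with B removed leaves 2030-03-04 through 2030-03-04.
2030-03-22 through 2030-03-22 is untouched.

2030-02-12 through 2030-02-14, 2030-02-24 through 2030-02-28, 2030-03-04 through 2030-03-04, 2030-03-22 through 2030-03-22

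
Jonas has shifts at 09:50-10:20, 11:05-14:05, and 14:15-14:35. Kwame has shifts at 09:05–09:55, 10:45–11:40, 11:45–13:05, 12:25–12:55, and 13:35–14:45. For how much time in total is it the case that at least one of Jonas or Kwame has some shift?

5 h 15 min

Second set merges to 09:05–09:55, 10:45–11:40, 11:45–13:05, 13:35–14:45.
A ∪ B = 09:05–10:20, 10:45–14:45.
Total: 1 h 15 min + 4 h = 5 h 15 min.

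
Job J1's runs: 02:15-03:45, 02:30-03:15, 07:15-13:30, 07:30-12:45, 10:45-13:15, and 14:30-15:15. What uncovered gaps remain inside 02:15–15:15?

03:45–07:15, 13:30–14:30

After merging, the occupied span is 02:15–03:45, 07:15–13:30, 14:30–15:15.
Gaps within 02:15–15:15: 03:45–07:15, 13:30–14:30.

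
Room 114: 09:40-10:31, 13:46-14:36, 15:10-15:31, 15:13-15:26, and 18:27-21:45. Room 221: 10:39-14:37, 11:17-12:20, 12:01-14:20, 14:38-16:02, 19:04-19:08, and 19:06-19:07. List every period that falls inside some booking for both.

13:46–14:36, 15:10–15:31, 19:04–19:08

A, merged: 09:40–10:31, 13:46–14:36, 15:10–15:31, 18:27–21:45.
B, merged: 10:39–14:37, 14:38–16:02, 19:04–19:08.
09:40–10:31 meets no B interval.
13:46–14:36 ∩ B → 13:46–14:36.
15:10–15:31 ∩ B → 15:10–15:31.
18:27–21:45 ∩ B → 19:04–19:08.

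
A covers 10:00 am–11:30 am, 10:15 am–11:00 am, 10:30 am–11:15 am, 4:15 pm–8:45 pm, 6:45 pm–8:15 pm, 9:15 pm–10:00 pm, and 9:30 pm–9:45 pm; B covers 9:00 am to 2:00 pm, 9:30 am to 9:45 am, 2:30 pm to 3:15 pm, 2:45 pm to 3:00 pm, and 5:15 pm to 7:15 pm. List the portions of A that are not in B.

First set merges to 10:00 am-11:30 am, 4:15 pm-8:45 pm, 9:15 pm-10:00 pm.
Second set merges to 9:00 am-2:00 pm, 2:30 pm-3:15 pm, 5:15 pm-7:15 pm.
10:00 am-11:30 am: fully covered by B → removed.
4:15 pm-8:45 pm minus B → 4:15 pm-5:15 pm, 7:15 pm-8:45 pm.
9:15 pm-10:00 pm: no B overlap → unchanged.

4:15 pm-5:15 pm, 7:15 pm-8:45 pm, 9:15 pm-10:00 pm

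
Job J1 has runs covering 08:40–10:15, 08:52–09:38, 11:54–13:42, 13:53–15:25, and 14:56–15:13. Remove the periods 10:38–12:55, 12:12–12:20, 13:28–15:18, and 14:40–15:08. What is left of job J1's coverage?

First set merges to 08:40–10:15, 11:54–13:42, 13:53–15:25.
Second set merges to 10:38–12:55, 13:28–15:18.
08:40–10:15 is untouched.
11:54–13:42 with B removed leaves 12:55–13:28.
13:53–15:25 with B removed leaves 15:18–15:25.

08:40–10:15, 12:55–13:28, 15:18–15:25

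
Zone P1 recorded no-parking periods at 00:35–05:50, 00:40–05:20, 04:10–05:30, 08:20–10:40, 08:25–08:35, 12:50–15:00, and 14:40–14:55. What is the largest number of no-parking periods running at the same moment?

3

Sweep endpoints in order; track running count of active intervals.
Peak of 3 reached at 04:10.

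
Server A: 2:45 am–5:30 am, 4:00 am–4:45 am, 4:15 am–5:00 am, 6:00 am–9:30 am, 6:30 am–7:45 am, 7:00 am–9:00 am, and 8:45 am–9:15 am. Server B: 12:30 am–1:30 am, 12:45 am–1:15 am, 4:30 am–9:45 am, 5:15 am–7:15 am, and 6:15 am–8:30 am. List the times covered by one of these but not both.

A, merged: 2:45 am-5:30 am, 6:00 am-9:30 am.
B, merged: 12:30 am-1:30 am, 4:30 am-9:45 am.
Only in the first: 2:45 am-4:30 am.
Only in the second: 12:30 am-1:30 am, 5:30 am-6:00 am, 9:30 am-9:45 am.
Together these are the periods covered by exactly one.

12:30 am-1:30 am, 2:45 am-4:30 am, 5:30 am-6:00 am, 9:30 am-9:45 am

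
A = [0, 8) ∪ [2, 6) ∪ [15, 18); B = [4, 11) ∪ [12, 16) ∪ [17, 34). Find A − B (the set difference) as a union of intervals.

[0, 4) ∪ [16, 17)

First set merges to [0, 8), [15, 18).
[0, 8) minus B → [0, 4).
[15, 18) minus B → [16, 17).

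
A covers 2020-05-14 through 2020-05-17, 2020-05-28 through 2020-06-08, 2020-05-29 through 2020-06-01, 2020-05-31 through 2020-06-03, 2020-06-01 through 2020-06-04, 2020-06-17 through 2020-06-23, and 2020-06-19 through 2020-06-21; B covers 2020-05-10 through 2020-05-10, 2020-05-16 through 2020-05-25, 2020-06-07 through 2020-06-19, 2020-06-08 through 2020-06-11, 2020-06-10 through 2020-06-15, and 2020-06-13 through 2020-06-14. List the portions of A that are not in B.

2020-05-14 through 2020-05-15, 2020-05-28 through 2020-06-06, 2020-06-20 through 2020-06-23

First set merges to 2020-05-14 through 2020-05-17, 2020-05-28 through 2020-06-08, 2020-06-17 through 2020-06-23.
Second set merges to 2020-05-10 through 2020-05-10, 2020-05-16 through 2020-05-25, 2020-06-07 through 2020-06-19.
2020-05-14 through 2020-05-17 with B removed leaves 2020-05-14 through 2020-05-15.
2020-05-28 through 2020-06-08 with B removed leaves 2020-05-28 through 2020-06-06.
2020-06-17 through 2020-06-23 with B removed leaves 2020-06-20 through 2020-06-23.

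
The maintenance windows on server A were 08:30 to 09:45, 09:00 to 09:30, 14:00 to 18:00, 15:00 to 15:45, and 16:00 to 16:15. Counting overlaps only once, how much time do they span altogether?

5 h 15 min

Merged: 08:30-09:45, 14:00-18:00.
Lengths: 1 h 15 min + 4 h = 5 h 15 min.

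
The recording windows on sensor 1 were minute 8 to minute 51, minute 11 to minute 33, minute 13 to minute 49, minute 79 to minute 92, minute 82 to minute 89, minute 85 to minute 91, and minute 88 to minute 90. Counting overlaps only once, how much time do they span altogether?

56 minutes

Merged: minute 8 to minute 51, minute 79 to minute 92.
Lengths: 43 minutes + 13 minutes = 56 minutes.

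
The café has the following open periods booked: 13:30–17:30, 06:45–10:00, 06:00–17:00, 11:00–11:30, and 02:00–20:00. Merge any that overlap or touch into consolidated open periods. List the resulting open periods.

02:00-20:00

Sort by start: 02:00-20:00, 06:00-17:00, 06:45-10:00, 11:00-11:30, 13:30-17:30.
06:00-17:00 overlaps/touches 02:00-20:00 → extend to 02:00-20:00.
06:45-10:00 overlaps/touches 02:00-20:00 → extend to 02:00-20:00.
11:00-11:30 overlaps/touches 02:00-20:00 → extend to 02:00-20:00.
13:30-17:30 overlaps/touches 02:00-20:00 → extend to 02:00-20:00.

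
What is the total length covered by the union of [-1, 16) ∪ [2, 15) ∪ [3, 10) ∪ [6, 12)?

17

Merged: [-1, 16).
Length: 17.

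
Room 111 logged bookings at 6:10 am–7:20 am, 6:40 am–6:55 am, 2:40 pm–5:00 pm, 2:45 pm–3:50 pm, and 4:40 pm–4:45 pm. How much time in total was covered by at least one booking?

Merged: 6:10 am–7:20 am, 2:40 pm–5:00 pm.
Lengths: 1 h 10 min + 2 h 20 min = 3 h 30 min.

3 h 30 min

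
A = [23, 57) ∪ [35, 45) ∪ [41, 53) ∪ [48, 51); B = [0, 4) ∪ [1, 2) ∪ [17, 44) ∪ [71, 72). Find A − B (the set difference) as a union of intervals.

First set merges to [23, 57).
Second set merges to [0, 4), [17, 44), [71, 72).
[23, 57) minus B → [44, 57).

[44, 57)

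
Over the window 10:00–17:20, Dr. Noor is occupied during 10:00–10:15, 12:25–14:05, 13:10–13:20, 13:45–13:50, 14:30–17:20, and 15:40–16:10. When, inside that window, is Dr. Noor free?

Covered (merged): 10:00–10:15, 12:25–14:05, 14:30–17:20.
Complement within 10:00–17:20: 10:15–12:25, 14:05–14:30.

10:15–12:25, 14:05–14:30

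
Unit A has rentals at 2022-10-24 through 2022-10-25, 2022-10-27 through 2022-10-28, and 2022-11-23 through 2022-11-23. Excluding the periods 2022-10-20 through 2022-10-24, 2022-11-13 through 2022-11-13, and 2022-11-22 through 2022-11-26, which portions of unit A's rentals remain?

2022-10-25 through 2022-10-25, 2022-10-27 through 2022-10-28

2022-10-24 through 2022-10-25 \ B = 2022-10-25 through 2022-10-25.
2022-10-27 through 2022-10-28: nothing removed.
2022-11-23 through 2022-11-23: entirely removed.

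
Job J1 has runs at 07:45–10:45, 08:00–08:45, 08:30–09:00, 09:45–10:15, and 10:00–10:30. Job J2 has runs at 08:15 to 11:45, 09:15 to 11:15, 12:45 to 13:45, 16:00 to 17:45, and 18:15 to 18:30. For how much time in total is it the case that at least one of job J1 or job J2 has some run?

7 h

First set merges to 07:45–10:45.
Second set merges to 08:15–11:45, 12:45–13:45, 16:00–17:45, 18:15–18:30.
A ∪ B = 07:45–11:45, 12:45–13:45, 16:00–17:45, 18:15–18:30.
Total: 4 h + 1 h + 1 h 45 min + 15 min = 7 h.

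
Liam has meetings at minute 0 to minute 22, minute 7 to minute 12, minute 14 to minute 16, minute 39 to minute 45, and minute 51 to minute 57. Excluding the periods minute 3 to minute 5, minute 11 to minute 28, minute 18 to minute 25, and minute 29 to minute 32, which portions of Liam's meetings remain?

First set merges to minute 0 to minute 22, minute 39 to minute 45, minute 51 to minute 57.
Second set merges to minute 3 to minute 5, minute 11 to minute 28, minute 29 to minute 32.
minute 0 to minute 22 minus B → minute 0 to minute 3, minute 5 to minute 11.
minute 39 to minute 45: no B overlap → unchanged.
minute 51 to minute 57: no B overlap → unchanged.

minute 0 to minute 3, minute 5 to minute 11, minute 39 to minute 45, minute 51 to minute 57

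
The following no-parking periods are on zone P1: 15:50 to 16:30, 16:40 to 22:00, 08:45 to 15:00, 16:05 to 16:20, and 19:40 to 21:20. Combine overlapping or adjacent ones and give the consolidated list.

Sort by start: 08:45–15:00, 15:50–16:30, 16:05–16:20, 16:40–22:00, 19:40–21:20.
15:50–16:30 is disjoint → start new block.
16:05–16:20 overlaps/touches 15:50–16:30 → extend to 15:50–16:30.
16:40–22:00 is disjoint → start new block.
19:40–21:20 overlaps/touches 16:40–22:00 → extend to 16:40–22:00.

08:45–15:00, 15:50–16:30, 16:40–22:00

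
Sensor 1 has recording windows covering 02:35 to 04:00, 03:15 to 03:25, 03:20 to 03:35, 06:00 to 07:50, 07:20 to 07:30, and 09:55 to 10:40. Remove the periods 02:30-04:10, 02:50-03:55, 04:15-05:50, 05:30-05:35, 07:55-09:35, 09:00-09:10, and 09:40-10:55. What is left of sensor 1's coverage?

First set merges to 02:35–04:00, 06:00–07:50, 09:55–10:40.
Second set merges to 02:30–04:10, 04:15–05:50, 07:55–09:35, 09:40–10:55.
02:35–04:00: fully covered by B → removed.
06:00–07:50: no B overlap → unchanged.
09:55–10:40: fully covered by B → removed.

06:00–07:50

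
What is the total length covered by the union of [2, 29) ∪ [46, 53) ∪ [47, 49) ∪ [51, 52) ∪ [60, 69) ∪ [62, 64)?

Merged: [2, 29), [46, 53), [60, 69).
Lengths: 27 + 7 + 9 = 43.

43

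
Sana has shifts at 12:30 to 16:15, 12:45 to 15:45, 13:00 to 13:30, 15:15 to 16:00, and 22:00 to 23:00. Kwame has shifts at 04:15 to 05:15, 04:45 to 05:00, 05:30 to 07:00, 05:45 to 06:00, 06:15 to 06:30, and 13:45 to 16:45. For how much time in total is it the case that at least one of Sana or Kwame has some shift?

7 h 45 min

First set merges to 12:30–16:15, 22:00–23:00.
Second set merges to 04:15–05:15, 05:30–07:00, 13:45–16:45.
A ∪ B = 04:15–05:15, 05:30–07:00, 12:30–16:45, 22:00–23:00.
Total: 1 h + 1 h 30 min + 4 h 15 min + 1 h = 7 h 45 min.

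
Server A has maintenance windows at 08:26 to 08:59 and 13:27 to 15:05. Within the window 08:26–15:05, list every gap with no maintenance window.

Covered (merged): 08:26–08:59, 13:27–15:05.
Gaps within 08:26–15:05: 08:59–13:27.

08:59–13:27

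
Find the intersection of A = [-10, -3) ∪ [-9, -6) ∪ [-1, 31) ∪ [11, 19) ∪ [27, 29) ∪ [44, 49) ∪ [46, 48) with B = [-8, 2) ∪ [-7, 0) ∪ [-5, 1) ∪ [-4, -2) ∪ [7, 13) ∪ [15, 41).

Merge the first list: [-10, -3), [-1, 31), [44, 49).
Merge the second list: [-8, 2), [7, 13), [15, 41).
[-10, -3) meets the second set on [-8, -3).
[-1, 31) meets the second set on [-1, 2), [7, 13), [15, 31).
[44, 49): no overlap with the second set.

[-8, -3) ∪ [-1, 2) ∪ [7, 13) ∪ [15, 31)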